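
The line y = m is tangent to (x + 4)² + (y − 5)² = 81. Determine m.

Tangency holds when the distance from the centre (−4, 5) to the line equals the radius 9:
|0·(−4) + 1·5 − m| / √1 = 9
|m − (5)| = 9, so m = 14 or m = −4.

m = −4 or m = 14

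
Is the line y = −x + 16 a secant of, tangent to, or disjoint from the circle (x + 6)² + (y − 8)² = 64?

disjoint

Centre (−6, 8), r² = 64. Distance² from centre to line = (−14)²/2 = 98.
Since d² > r², the line lies outside the circle.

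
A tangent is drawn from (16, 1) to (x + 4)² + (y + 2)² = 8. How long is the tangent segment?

The centre is (−4, −2) and r = 2√2. The square of the distance from P to the centre is 400 + 9 = 409.
By the tangent–radius right angle, tangent length = √(|PO|² − r²) = √401.

√401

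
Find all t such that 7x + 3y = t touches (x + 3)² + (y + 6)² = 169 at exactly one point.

t = −39 ± 13√58

The line touches the circle iff its distance from (−3, −6) is 13:
|7·(−3) + 3·(−6) − t| / √58 = 13
|t − (−39)| = 13√58.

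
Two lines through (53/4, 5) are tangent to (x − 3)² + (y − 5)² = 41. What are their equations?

4x − 5y = 28 and 4x + 5y = 78

Let a tangent through (53/4, 5) have slope m. Its distance from (3, 5) must equal √41:
(−41/4m − (0))² = 41(m² + 1)
25m² − 16 = 0, so m = 4/5 or m = −4/5.
With m = 4/5: 4x − 5y = 28. With m = −4/5: 4x + 5y = 78.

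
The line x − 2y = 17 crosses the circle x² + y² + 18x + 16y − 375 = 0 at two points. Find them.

(−27, −22) and (13, −2)

From the line, y = (−17 + x)/2. Substituting:
5x² + 70x − 1755 = 0  ⟹  x² + 14x − 351 = 0
x = 13 or x = −27, giving (13, −2) and (−27, −22).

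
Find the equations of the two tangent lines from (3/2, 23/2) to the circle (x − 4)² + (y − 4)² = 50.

x − y = −10 and x + 7y = 82

A line y − (23/2) = m(x − (3/2)) is tangent when its distance from (4, 4) is 5√2:
(5/2m − (−15/2))² = 50(m² + 1)
7m² − 6m − 1 = 0, so m = 1 or m = −1/7.
Through (3/2, 23/2) these give x − y = −10 and x + 7y = 82.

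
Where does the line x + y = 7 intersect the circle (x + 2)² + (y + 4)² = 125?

Express y = −x + 7 and substitute into the circle:
2x² − 18x = 0  ⟹  x² − 9x = 0
x = 9 or x = 0, giving (9, −2) and (0, 7).

(0, 7) and (9, −2)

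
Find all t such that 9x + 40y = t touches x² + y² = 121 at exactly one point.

t = −451 or t = 451

Tangency holds when the distance from the centre (0, 0) to the line equals the radius 11:
|9·0 + 40·0 − t| / √1681 = 11
|t| = 11·41, so t = 451 or t = −451.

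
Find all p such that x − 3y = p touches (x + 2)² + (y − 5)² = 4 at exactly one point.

p = −17 ± 2√10

For a tangent, require d(centre, line) = r = 2.
|1·(−2) − 3·5 − p| / √10 = 2
|p − (−17)| = 2√10.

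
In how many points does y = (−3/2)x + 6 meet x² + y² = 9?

Substituting the line into the circle gives 13x² − 72x + 108 = 0.
Δ = 5184 − 5616 = −432.
No real roots: the line does not meet the circle.

0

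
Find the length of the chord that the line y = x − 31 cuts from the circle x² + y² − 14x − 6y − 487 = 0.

Substitute y = x − 31:
2x² − 82x + 660 = 0  ⟹  x² − 41x + 330 = 0
x = 30 or x = 11, giving (30, −1) and (11, −20).
Chord length = distance between (30, −1) and (11, −20) = √722 = 19√2.

19√2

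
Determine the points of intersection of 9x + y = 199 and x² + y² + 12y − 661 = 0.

From the line, y = −9x + 199. Substituting:
82x² − 3690x + 41328 = 0  ⟹  x² − 45x + 504 = 0
x = 24 or x = 21, giving (24, −17) and (21, 10).

(21, 10) and (24, −17)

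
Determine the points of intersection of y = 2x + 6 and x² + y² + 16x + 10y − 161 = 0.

From the line, y = 2x + 6. Substituting:
5x² + 60x − 65 = 0  ⟹  x² + 12x − 13 = 0
x = 1 or x = −13, giving (1, 8) and (−13, −20).

(−13, −20) and (1, 8)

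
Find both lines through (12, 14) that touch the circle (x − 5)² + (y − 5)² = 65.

Let a tangent through (12, 14) have slope m. Its distance from (5, 5) must equal √65:
(−7m − (−9))² = 65(m² + 1)
8m² + 63m − 8 = 0, so m = −8 or m = 1/8.
With m = −8: 8x + y = 110. With m = 1/8: x − 8y = −100.

8x + y = 110 and x − 8y = −100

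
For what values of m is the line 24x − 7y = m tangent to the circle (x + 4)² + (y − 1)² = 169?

m = −428 or m = 222

For a tangent, require d(centre, line) = r = 13.
|24·(−4) − 7·1 − m| / √625 = 13
|m − (−103)| = 13·25, so m = 222 or m = −428.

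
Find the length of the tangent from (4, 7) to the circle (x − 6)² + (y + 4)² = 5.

The centre is (6, −4) and r = √5. The square of the distance from P to the centre is 4 + 121 = 125.
The tangent meets the radius at right angles, so tangent² = |PO|² − r² = 125 − 5 = 120.

2√30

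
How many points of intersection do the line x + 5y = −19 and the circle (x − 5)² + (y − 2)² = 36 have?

0

Centre (5, 2), r² = 36. Distance² from centre to line = (34)²/26 = 578/13.
Since d² > r², the line lies outside the circle.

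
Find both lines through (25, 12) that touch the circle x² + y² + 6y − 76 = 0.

2x − 9y = −58 and 7x − 6y = 103

A line y − (12) = m(x − (25)) is tangent when its distance from (0, −3) is √85:
[m·(−25) − (−15)]² = 85(m² + 1)
54m² − 75m + 14 = 0, so m = 2/9 or m = 7/6.
Through (25, 12) these give 2x − 9y = −58 and 7x − 6y = 103.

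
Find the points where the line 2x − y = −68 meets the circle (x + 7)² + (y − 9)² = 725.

(−33, 2) and (−17, 34)

Express y = 2x + 68 and substitute into the circle:
5x² + 250x + 2805 = 0  ⟹  x² + 50x + 561 = 0
x = −17 or x = −33, giving (−17, 34) and (−33, 2).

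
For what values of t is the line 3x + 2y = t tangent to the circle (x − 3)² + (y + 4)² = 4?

For a tangent, require d(centre, line) = r = 2.
|3·3 + 2·(−4) − t| / √13 = 2
|t − (1)| = 2√13.

t = 1 ± 2√13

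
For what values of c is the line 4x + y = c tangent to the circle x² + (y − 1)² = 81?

The line touches the circle iff its distance from (0, 1) is 9:
|4·0 + 1·1 − c| / √17 = 9
|c − (1)| = 9√17.

c = 1 ± 9√17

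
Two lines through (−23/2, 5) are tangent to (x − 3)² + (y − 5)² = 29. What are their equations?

A line y − (5) = m(x − (−23/2)) is tangent when its distance from (3, 5) is √29:
[m·(29/2) − (0)]² = 29(m² + 1)
25m² − 4 = 0, so m = 2/5 or m = −2/5.
With m = 2/5: 2x − 5y = −48. With m = −2/5: 2x + 5y = 2.

2x − 5y = −48 and 2x + 5y = 2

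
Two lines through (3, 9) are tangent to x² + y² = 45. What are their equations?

2x + y = 15 and x − 2y = −15

A line y − (9) = m(x − (3)) is tangent when its distance from (0, 0) is 3√5:
[m·(−3) − (−9)]² = 45(m² + 1)
2m² + 3m − 2 = 0, so m = −2 or m = 1/2.
Through (3, 9) these give 2x + y = 15 and x − 2y = −15.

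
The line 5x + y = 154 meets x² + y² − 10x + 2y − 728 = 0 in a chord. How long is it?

The distance from (5, −1) to the line is 130/√26, and r² = 754.
Chord = 2√(r² − d²) = 2·√(104) = 4√26.

4√26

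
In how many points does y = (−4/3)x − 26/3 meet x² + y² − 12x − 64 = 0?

1

Substituting the line into the circle gives 25x² + 100x + 100 = 0.
Discriminant = (100)² − 4·25·(100) = 0.
A repeated root: the line is tangent.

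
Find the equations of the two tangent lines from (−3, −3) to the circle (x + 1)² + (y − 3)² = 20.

Write the tangent as mx − y + (−3 − m·(−3)) = 0 and set its distance from the centre to 2√5:
(2m − (6))² = 20(m² + 1)
2m² + 3m − 2 = 0, so m = −2 or m = 1/2.
With m = −2: 2x + y = −9. With m = 1/2: x − 2y = 3.

2x + y = −9 and x − 2y = 3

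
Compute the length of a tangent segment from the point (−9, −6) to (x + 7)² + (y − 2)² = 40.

2√7

Centre (−7, 2), r² = 40. |PO|² = (−2)² + (−8)² = 68.
Power of the point: PT² = |PO|² − r² = 28, so PT = 2√7.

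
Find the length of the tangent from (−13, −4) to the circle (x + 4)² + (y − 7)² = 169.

With centre O = (−4, 7), |OP|² = 202 and r² = 169.
The tangent meets the radius at right angles, so tangent² = |PO|² − r² = 202 − 169 = 33.

√33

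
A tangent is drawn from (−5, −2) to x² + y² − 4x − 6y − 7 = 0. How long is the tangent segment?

The centre is (2, 3) and r = 2√5. The square of the distance from P to the centre is 49 + 25 = 74.
By the tangent–radius right angle, tangent length = √(|PO|² − r²) = √54 = 3√6.

3√6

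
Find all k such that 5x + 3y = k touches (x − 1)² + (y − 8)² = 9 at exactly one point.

k = 29 ± 3√34

The line touches the circle iff its distance from (1, 8) is 3:
|5·1 + 3·8 − k| / √34 = 3
|k − (29)| = 3√34.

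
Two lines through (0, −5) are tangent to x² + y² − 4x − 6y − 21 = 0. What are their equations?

Let a tangent through (0, −5) have slope m. Its distance from (2, 3) must equal √34:
[m·(2) − (8)]² = 34(m² + 1)
15m² + 16m − 15 = 0, so m = 3/5 or m = −5/3.
Through (0, −5) these give 3x − 5y = 25 and 5x + 3y = −15.

3x − 5y = 25 and 5x + 3y = −15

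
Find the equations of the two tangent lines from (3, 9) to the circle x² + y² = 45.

Write the tangent as mx − y + (9 − m·(3)) = 0 and set its distance from the centre to 3√5:
(−3m − (−9))² = 45(m² + 1)
2m² + 3m − 2 = 0, so m = −2 or m = 1/2.
Through (3, 9) these give 2x + y = 15 and x − 2y = −15.

2x + y = 15 and x − 2y = −15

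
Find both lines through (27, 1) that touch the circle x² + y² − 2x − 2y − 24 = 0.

Write the tangent as mx − y + (1 − m·(27)) = 0 and set its distance from the centre to √26:
[m·(−26) − (0)]² = 26(m² + 1)
25m² − 1 = 0, so m = 1/5 or m = −1/5.
With m = 1/5: x − 5y = 22. With m = −1/5: x + 5y = 32.

x − 5y = 22 and x + 5y = 32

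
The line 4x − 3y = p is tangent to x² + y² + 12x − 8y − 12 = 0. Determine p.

p = −76 or p = 4

For a tangent, require d(centre, line) = r = 8.
|4·(−6) − 3·4 − p| / √25 = 8
|p − (−36)| = 8·5, so p = 4 or p = −76.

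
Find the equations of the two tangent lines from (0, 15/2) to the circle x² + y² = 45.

Write the tangent as mx − y + (15/2 − m·(0)) = 0 and set its distance from the centre to 3√5:
(0m − (−15/2))² = 45(m² + 1)
4m² − 1 = 0, so m = 1/2 or m = −1/2.
Through (0, 15/2) these give x − 2y = −15 and x + 2y = 15.

x − 2y = −15 and x + 2y = 15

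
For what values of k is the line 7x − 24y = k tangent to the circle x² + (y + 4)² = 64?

For a tangent, require d(centre, line) = r = 8.
|7·0 − 24·(−4) − k| / √625 = 8
|k − (96)| = 8·25, so k = 296 or k = −104.

k = −104 or k = 296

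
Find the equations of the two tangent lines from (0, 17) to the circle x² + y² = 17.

Write the tangent as mx − y + (17 − m·(0)) = 0 and set its distance from the centre to √17:
[m·(0) − (−17)]² = 17(m² + 1)
m² − 16 = 0, so m = 4 or m = −4.
With m = 4: 4x − y = −17. With m = −4: 4x + y = 17.

4x − y = −17 and 4x + y = 17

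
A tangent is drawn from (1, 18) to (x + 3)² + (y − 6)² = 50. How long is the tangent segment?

√110

With centre O = (−3, 6), |OP|² = 160 and r² = 50.
By the tangent–radius right angle, tangent length = √(|PO|² − r²) = √110.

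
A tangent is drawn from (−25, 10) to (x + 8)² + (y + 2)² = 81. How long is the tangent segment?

Centre (−8, −2), r² = 81. |PO|² = (−17)² + (12)² = 433.
By the tangent–radius right angle, tangent length = √(|PO|² − r²) = √352 = 4√22.

4√22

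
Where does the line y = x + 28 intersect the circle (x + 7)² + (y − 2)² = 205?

Express y = x + 28 and substitute into the circle:
2x² + 66x + 520 = 0  ⟹  x² + 33x + 260 = 0
x = −13 or x = −20, giving (−13, 15) and (−20, 8).

(−20, 8) and (−13, 15)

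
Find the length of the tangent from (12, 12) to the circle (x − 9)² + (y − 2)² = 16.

With centre O = (9, 2), |OP|² = 109 and r² = 16.
The tangent meets the radius at right angles, so tangent² = |PO|² − r² = 109 − 16 = 93.

√93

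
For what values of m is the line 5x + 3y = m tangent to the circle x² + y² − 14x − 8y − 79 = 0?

For a tangent, require d(centre, line) = r = 12.
|5·7 + 3·4 − m| / √34 = 12
|m − (47)| = 12√34.

m = 47 ± 12√34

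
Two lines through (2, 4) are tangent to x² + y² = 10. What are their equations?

x − 3y = −10 and 3x + y = 10

Let a tangent through (2, 4) have slope m. Its distance from (0, 0) must equal √10:
(−2m − (−4))² = 10(m² + 1)
3m² + 8m − 3 = 0, so m = 1/3 or m = −3.
With m = 1/3: x − 3y = −10. With m = −3: 3x + y = 10.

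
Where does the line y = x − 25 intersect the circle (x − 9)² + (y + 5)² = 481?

From the line, y = x − 25. Substituting:
2x² − 58x = 0  ⟹  x² − 29x = 0
x = 29 or x = 0, giving (29, 4) and (0, −25).

(0, −25) and (29, 4)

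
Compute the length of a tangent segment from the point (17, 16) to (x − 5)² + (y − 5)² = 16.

With centre O = (5, 5), |OP|² = 265 and r² = 16.
Power of the point: PT² = |PO|² − r² = 249, so PT = √249.

√249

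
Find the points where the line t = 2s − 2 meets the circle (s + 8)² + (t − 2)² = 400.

Express t = 2s − 2 and substitute into the circle:
5s² − 320 = 0  ⟹  s² − 64 = 0
s = 8 or s = −8, giving (8, 14) and (−8, −18).

(−8, −18) and (8, 14)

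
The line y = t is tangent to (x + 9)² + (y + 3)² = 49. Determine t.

Tangency holds when the distance from the centre (−9, −3) to the line equals the radius 7:
|0·(−9) + 1·(−3) − t| / √1 = 7
|t − (−3)| = 7, so t = 4 or t = −10.

t = −10 or t = 4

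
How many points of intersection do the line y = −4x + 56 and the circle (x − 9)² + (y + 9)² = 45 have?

Substituting the line into the circle gives 17x² − 538x + 4261 = 0.
Δ = 289444 − 289748 = −304.
No real roots: the line does not meet the circle.

0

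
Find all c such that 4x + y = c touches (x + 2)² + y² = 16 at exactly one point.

Tangency holds when the distance from the centre (−2, 0) to the line equals the radius 4:
|4·(−2) + 1·0 − c| / √17 = 4
|c − (−8)| = 4√17.

c = −8 ± 4√17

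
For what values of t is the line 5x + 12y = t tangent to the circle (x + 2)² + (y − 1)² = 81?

t = −115 or t = 119

For a tangent, require d(centre, line) = r = 9.
|5·(−2) + 12·1 − t| / √169 = 9
|t − (2)| = 9·13, so t = 119 or t = −115.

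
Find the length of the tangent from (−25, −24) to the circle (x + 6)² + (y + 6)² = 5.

2√170

Centre (−6, −6), r² = 5. |PO|² = (−19)² + (−18)² = 685.
By the tangent–radius right angle, tangent length = √(|PO|² − r²) = √680 = 2√170.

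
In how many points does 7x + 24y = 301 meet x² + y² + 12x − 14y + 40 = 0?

0

d² = (7·(−6) + 24·7 − (301))²/625 = 49; r² = 45.
Since d² > r², the line lies outside the circle.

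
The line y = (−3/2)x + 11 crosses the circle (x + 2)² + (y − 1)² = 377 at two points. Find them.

From the line, y = (22 − 3x)/2. Substituting:
13x² − 104x − 1092 = 0  ⟹  x² − 8x − 84 = 0
x = 14 or x = −6, giving (14, −10) and (−6, 20).

(−6, 20) and (14, −10)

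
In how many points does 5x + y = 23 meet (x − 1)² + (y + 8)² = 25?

0

d² = (5·1 + 1·(−8) − (23))²/26 = 26; r² = 25.
Since d² > r², the line lies outside the circle.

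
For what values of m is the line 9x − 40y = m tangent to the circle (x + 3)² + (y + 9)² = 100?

m = −77 or m = 743

Tangency holds when the distance from the centre (−3, −9) to the line equals the radius 10:
|9·(−3) − 40·(−9) − m| / √1681 = 10
|m − (333)| = 10·41, so m = 743 or m = −77.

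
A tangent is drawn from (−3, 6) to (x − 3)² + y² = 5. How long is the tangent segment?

√67

With centre O = (3, 0), |OP|² = 72 and r² = 5.
The tangent meets the radius at right angles, so tangent² = |PO|² − r² = 72 − 5 = 67.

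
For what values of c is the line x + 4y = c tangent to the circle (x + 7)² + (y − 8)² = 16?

Tangency holds when the distance from the centre (−7, 8) to the line equals the radius 4:
|1·(−7) + 4·8 − c| / √17 = 4
|c − (25)| = 4√17.

c = 25 ± 4√17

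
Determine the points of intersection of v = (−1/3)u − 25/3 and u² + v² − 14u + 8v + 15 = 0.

Express v = (−25 − u)/3 and substitute into the circle:
10u² − 100u + 160 = 0  ⟹  u² − 10u + 16 = 0
u = 8 or u = 2, giving (8, −11) and (2, −9).

(2, −9) and (8, −11)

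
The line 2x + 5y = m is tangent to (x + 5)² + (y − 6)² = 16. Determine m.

For a tangent, require d(centre, line) = r = 4.
|2·(−5) + 5·6 − m| / √29 = 4
|m − (20)| = 4√29.

m = 20 ± 4√29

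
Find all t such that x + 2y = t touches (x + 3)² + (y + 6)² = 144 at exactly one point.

Tangency holds when the distance from the centre (−3, −6) to the line equals the radius 12:
|1·(−3) + 2·(−6) − t| / √5 = 12
|t − (−15)| = 12√5.

t = −15 ± 12√5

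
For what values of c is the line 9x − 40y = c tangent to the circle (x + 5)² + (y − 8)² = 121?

c = −816 or c = 86

For a tangent, require d(centre, line) = r = 11.
|9·(−5) − 40·8 − c| / √1681 = 11
|c − (−365)| = 11·41, so c = 86 or c = −816.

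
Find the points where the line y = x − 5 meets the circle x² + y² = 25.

From the line, y = x − 5. Substituting:
2x² − 10x = 0  ⟹  x² − 5x = 0
x = 5 or x = 0, giving (5, 0) and (0, −5).

(0, −5) and (5, 0)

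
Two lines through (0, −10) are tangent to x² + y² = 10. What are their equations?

3x + y = −10 and 3x − y = 10

Write the tangent as mx − y + (−10 − m·(0)) = 0 and set its distance from the centre to √10:
[m·(0) − (10)]² = 10(m² + 1)
m² − 9 = 0, so m = −3 or m = 3.
Through (0, −10) these give 3x + y = −10 and 3x − y = 10.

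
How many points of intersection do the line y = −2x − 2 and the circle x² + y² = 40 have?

2

d² = (2·0 + 1·0 − (−2))²/5 = 4/5; r² = 40.
Since d² < r², the line cuts the circle twice.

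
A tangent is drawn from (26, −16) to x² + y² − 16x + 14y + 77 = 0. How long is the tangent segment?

The centre is (8, −7) and r = 6. The square of the distance from P to the centre is 324 + 81 = 405.
By the tangent–radius right angle, tangent length = √(|PO|² − r²) = √369 = 3√41.

3√41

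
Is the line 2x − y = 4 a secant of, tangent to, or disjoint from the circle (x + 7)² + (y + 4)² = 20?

disjoint

Centre (−7, −4), r² = 20. Distance² from centre to line = (−14)²/5 = 196/5.
Since d² > r², the line lies outside the circle.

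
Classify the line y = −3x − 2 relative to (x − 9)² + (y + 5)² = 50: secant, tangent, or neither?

neither

Centre (9, −5), r² = 50. Distance² from centre to line = (24)²/10 = 288/5.
Since d² > r², the line lies outside the circle.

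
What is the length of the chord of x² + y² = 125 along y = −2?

The distance from (0, 0) to the line is 2, and r² = 125.
Chord = 2√(r² − d²) = 2·√(121) = 22.

22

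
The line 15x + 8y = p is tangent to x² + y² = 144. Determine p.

For a tangent, require d(centre, line) = r = 12.
|15·0 + 8·0 − p| / √289 = 12
|p| = 12·17, so p = 204 or p = −204.

p = −204 or p = 204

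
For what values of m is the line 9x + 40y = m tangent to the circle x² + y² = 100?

For a tangent, require d(centre, line) = r = 10.
|9·0 + 40·0 − m| / √1681 = 10
|m| = 10·41, so m = 410 or m = −410.

m = −410 or m = 410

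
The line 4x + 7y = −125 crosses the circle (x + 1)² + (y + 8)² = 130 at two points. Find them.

From the line, y = (−125 − 4x)/7. Substituting:
65x² + 650x − 1560 = 0  ⟹  x² + 10x − 24 = 0
x = 2 or x = −12, giving (2, −19) and (−12, −11).

(−12, −11) and (2, −19)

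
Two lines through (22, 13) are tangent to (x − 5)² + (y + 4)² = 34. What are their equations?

5x − 3y = 71 and 3x − 5y = 1

Write the tangent as mx − y + (13 − m·(22)) = 0 and set its distance from the centre to √34:
[m·(−17) − (−17)]² = 34(m² + 1)
15m² − 34m + 15 = 0, so m = 5/3 or m = 3/5.
With m = 5/3: 5x − 3y = 71. With m = 3/5: 3x − 5y = 1.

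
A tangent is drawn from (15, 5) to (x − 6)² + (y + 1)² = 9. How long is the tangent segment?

6√3

Centre (6, −1), r² = 9. |PO|² = (9)² + (6)² = 117.
The tangent meets the radius at right angles, so tangent² = |PO|² − r² = 117 − 9 = 108.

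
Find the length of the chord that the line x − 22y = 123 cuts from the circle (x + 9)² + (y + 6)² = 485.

Centre (−9, −6), r² = 485. Perpendicular distance d from centre to line = |0| / √485 = 0/√485.
Chord = 2√(r² − d²) = 2·√(485) = 2√485.

2√485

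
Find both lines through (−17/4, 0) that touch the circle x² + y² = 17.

4x − y = −17 and 4x + y = −17

Let a tangent through (−17/4, 0) have slope m. Its distance from (0, 0) must equal √17:
(17/4m − (0))² = 17(m² + 1)
m² − 16 = 0, so m = 4 or m = −4.
Through (−17/4, 0) these give 4x − y = −17 and 4x + y = −17.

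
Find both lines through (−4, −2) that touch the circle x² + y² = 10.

Write the tangent as mx − y + (−2 − m·(−4)) = 0 and set its distance from the centre to √10:
[m·(4) − (2)]² = 10(m² + 1)
3m² − 8m − 3 = 0, so m = −1/3 or m = 3.
With m = −1/3: x + 3y = −10. With m = 3: 3x − y = −10.

x + 3y = −10 and 3x − y = −10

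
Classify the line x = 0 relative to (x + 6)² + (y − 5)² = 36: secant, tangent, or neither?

tangent

Centre (−6, 5), r² = 36. Distance² from centre to line = (−6)² = 36.
Since d² = r², the line is tangent.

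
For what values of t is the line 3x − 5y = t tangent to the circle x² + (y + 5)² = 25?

t = 25 ± 5√34

For a tangent, require d(centre, line) = r = 5.
|3·0 − 5·(−5) − t| / √34 = 5
|t − (25)| = 5√34.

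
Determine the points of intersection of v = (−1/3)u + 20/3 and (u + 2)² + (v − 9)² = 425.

Substitute v = (20 − u)/3:
10u² + 50u − 3740 = 0  ⟹  u² + 5u − 374 = 0
u = 17 or u = −22, giving (17, 1) and (−22, 14).

(−22, 14) and (17, 1)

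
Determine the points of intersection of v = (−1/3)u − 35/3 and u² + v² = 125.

(−5, −10) and (−2, −11)

Express v = (−35 − u)/3 and substitute into the circle:
10u² + 70u + 100 = 0  ⟹  u² + 7u + 10 = 0
u = −2 or u = −5, giving (−2, −11) and (−5, −10).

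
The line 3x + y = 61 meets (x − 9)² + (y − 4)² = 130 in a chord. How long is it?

4√10

Express y = −3x + 61 and substitute into the circle:
10x² − 360x + 3200 = 0  ⟹  x² − 36x + 320 = 0
x = 20 or x = 16, giving (20, 1) and (16, 13).
Chord length = distance between (20, 1) and (16, 13) = √160 = 4√10.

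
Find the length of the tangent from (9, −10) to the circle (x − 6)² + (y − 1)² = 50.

Centre (6, 1), r² = 50. |PO|² = (3)² + (−11)² = 130.
The tangent meets the radius at right angles, so tangent² = |PO|² − r² = 130 − 50 = 80.

4√5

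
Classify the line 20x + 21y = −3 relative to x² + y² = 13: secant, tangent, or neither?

secant

d² = (20·0 + 21·0 − (−3))²/841 = 9/841; r² = 13.
Since d² < r², the line cuts the circle twice.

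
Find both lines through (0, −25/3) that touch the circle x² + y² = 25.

A line y − (−25/3) = m(x − (0)) is tangent when its distance from (0, 0) is 5:
(0m − (25/3))² = 25(m² + 1)
9m² − 16 = 0, so m = −4/3 or m = 4/3.
With m = −4/3: 4x + 3y = −25. With m = 4/3: 4x − 3y = 25.

4x + 3y = −25 and 4x − 3y = 25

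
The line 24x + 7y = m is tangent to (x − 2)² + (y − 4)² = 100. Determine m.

m = −174 or m = 326

The line touches the circle iff its distance from (2, 4) is 10:
|24·2 + 7·4 − m| / √625 = 10
|m − (76)| = 10·25, so m = 326 or m = −174.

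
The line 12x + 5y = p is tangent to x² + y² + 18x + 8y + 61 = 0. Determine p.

p = −206 or p = −50

Tangency holds when the distance from the centre (−9, −4) to the line equals the radius 6:
|12·(−9) + 5·(−4) − p| / √169 = 6
|p − (−128)| = 6·13, so p = −50 or p = −206.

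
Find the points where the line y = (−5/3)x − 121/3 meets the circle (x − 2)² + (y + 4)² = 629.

Express y = (−121 − 5x)/3 and substitute into the circle:
34x² + 1054x + 6256 = 0  ⟹  x² + 31x + 184 = 0
x = −8 or x = −23, giving (−8, −27) and (−23, −2).

(−23, −2) and (−8, −27)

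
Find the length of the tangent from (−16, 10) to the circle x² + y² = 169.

The centre is (0, 0) and r = 13. The square of the distance from P to the centre is 256 + 100 = 356.
Power of the point: PT² = |PO|² − r² = 187, so PT = √187.

√187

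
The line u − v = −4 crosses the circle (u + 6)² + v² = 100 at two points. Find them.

Substitute v = u + 4:
2u² + 20u − 48 = 0  ⟹  u² + 10u − 24 = 0
u = 2 or u = −12, giving (2, 6) and (−12, −8).

(−12, −8) and (2, 6)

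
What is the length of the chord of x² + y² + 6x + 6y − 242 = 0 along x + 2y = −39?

8√5

Substitute y = (−39 − x)/2:
5x² + 90x + 85 = 0  ⟹  x² + 18x + 17 = 0
x = −1 or x = −17, giving (−1, −19) and (−17, −11).
Chord length = distance between (−1, −19) and (−17, −11) = √320 = 8√5.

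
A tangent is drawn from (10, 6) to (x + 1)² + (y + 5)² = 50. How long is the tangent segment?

The centre is (−1, −5) and r = 5√2. The square of the distance from P to the centre is 121 + 121 = 242.
Power of the point: PT² = |PO|² − r² = 192, so PT = 8√3.

8√3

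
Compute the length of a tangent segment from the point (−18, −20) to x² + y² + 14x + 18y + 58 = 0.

The centre is (−7, −9) and r = 6√2. The square of the distance from P to the centre is 121 + 121 = 242.
Power of the point: PT² = |PO|² − r² = 170, so PT = √170.

√170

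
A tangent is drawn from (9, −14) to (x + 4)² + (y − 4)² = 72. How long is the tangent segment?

√421

Centre (−4, 4), r² = 72. |PO|² = (13)² + (−18)² = 493.
The tangent meets the radius at right angles, so tangent² = |PO|² − r² = 493 − 72 = 421.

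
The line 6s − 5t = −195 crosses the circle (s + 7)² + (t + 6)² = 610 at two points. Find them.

(−30, 3) and (−20, 15)

From the line, t = (195 + 6s)/5. Substituting:
61s² + 3050s + 36600 = 0  ⟹  s² + 50s + 600 = 0
s = −20 or s = −30, giving (−20, 15) and (−30, 3).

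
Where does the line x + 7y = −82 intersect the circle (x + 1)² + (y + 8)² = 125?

(−12, −10) and (9, −13)

Substitute y = (−82 − x)/7:
50x² + 150x − 5400 = 0  ⟹  x² + 3x − 108 = 0
x = 9 or x = −12, giving (9, −13) and (−12, −10).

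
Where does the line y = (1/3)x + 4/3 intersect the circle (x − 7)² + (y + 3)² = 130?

From the line, y = (4 + x)/3. Substituting:
10x² − 100x − 560 = 0  ⟹  x² − 10x − 56 = 0
x = 14 or x = −4, giving (14, 6) and (−4, 0).

(−4, 0) and (14, 6)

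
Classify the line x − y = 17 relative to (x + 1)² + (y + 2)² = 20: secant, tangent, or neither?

neither

Substituting the line into the circle gives 2x² − 28x + 206 = 0.
Δ = 784 − 1648 = −864.
No real roots: the line does not meet the circle.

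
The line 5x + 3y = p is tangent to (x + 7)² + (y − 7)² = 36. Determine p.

For a tangent, require d(centre, line) = r = 6.
|5·(−7) + 3·7 − p| / √34 = 6
|p − (−14)| = 6√34.

p = −14 ± 6√34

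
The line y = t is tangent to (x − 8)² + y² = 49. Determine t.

t = −7 or t = 7

For a tangent, require d(centre, line) = r = 7.
|0·8 + 1·0 − t| / √1 = 7
|t| = 7, so t = 7 or t = −7.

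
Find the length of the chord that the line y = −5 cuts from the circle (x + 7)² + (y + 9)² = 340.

Substitute y = −5:
x² + 14x − 275 = 0
x = 11 or x = −25, giving (11, −5) and (−25, −5).
|(11, −5) − (−25, −5)| = √((36)² + (0)²) = 36.

36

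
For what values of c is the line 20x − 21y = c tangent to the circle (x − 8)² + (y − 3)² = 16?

Tangency holds when the distance from the centre (8, 3) to the line equals the radius 4:
|20·8 − 21·3 − c| / √841 = 4
|c − (97)| = 4·29, so c = 213 or c = −19.

c = −19 or c = 213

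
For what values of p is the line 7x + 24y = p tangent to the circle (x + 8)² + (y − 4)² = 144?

p = −260 or p = 340

For a tangent, require d(centre, line) = r = 12.
|7·(−8) + 24·4 − p| / √625 = 12
|p − (40)| = 12·25, so p = 340 or p = −260.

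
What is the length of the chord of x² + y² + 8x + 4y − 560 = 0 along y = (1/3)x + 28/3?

14√10

Centre (−4, −2), r² = 580. Perpendicular distance d from centre to line = |30| / √10 = 30/√10.
Half the chord is √(r² − d²) = √(490), so the full chord is 14√10.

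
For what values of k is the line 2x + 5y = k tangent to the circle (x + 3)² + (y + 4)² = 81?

For a tangent, require d(centre, line) = r = 9.
|2·(−3) + 5·(−4) − k| / √29 = 9
|k − (−26)| = 9√29.

k = −26 ± 9√29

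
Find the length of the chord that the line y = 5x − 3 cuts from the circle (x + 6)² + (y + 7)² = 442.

Substitute y = 5x − 3:
26x² + 52x − 390 = 0  ⟹  x² + 2x − 15 = 0
x = 3 or x = −5, giving (3, 12) and (−5, −28).
Chord length = distance between (3, 12) and (−5, −28) = √1664 = 8√26.

8√26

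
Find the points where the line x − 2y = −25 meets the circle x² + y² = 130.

Express y = (25 + x)/2 and substitute into the circle:
5x² + 50x + 105 = 0  ⟹  x² + 10x + 21 = 0
x = −3 or x = −7, giving (−3, 11) and (−7, 9).

(−7, 9) and (−3, 11)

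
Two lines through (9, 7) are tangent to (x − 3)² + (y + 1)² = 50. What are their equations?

Let a tangent through (9, 7) have slope m. Its distance from (3, −1) must equal 5√2:
[m·(−6) − (−8)]² = 50(m² + 1)
7m² + 48m − 7 = 0, so m = −7 or m = 1/7.
Through (9, 7) these give 7x + y = 70 and x − 7y = −40.

7x + y = 70 and x − 7y = −40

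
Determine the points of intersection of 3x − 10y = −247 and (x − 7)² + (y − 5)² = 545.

From the line, y = (247 + 3x)/10. Substituting:
109x² − 218x − 10791 = 0  ⟹  x² − 2x − 99 = 0
x = 11 or x = −9, giving (11, 28) and (−9, 22).

(−9, 22) and (11, 28)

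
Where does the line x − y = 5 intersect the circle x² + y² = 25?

From the line, y = x − 5. Substituting:
2x² − 10x = 0  ⟹  x² − 5x = 0
x = 5 or x = 0, giving (5, 0) and (0, −5).

(0, −5) and (5, 0)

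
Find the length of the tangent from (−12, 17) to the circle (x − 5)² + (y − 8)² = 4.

√366

The centre is (5, 8) and r = 2. The square of the distance from P to the centre is 289 + 81 = 370.
The tangent meets the radius at right angles, so tangent² = |PO|² − r² = 370 − 4 = 366.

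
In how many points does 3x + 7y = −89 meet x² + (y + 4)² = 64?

0

d² = (3·0 + 7·(−4) − (−89))²/58 = 3721/58; r² = 64.
Since d² > r², the line lies outside the circle.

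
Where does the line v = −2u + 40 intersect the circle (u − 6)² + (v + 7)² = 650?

Express v = −2u + 40 and substitute into the circle:
5u² − 200u + 1595 = 0  ⟹  u² − 40u + 319 = 0
u = 29 or u = 11, giving (29, −18) and (11, 18).

(11, 18) and (29, −18)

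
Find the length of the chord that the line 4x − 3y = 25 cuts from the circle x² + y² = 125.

20

The distance from (0, 0) to the line is 25/√25, and r² = 125.
Chord = 2√(r² − d²) = 2·√(100) = 20.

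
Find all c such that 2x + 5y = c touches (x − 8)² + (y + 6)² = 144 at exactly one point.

For a tangent, require d(centre, line) = r = 12.
|2·8 + 5·(−6) − c| / √29 = 12
|c − (−14)| = 12√29.

c = −14 ± 12√29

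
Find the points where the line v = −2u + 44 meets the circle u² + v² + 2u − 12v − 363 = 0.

From the line, v = −2u + 44. Substituting:
5u² − 150u + 1045 = 0  ⟹  u² − 30u + 209 = 0
u = 19 or u = 11, giving (19, 6) and (11, 22).

(11, 22) and (19, 6)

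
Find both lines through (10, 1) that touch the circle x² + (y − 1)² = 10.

A line y − (1) = m(x − (10)) is tangent when its distance from (0, 1) is √10:
(−10m − (0))² = 10(m² + 1)
9m² − 1 = 0, so m = 1/3 or m = −1/3.
Through (10, 1) these give x − 3y = 7 and x + 3y = 13.

x − 3y = 7 and x + 3y = 13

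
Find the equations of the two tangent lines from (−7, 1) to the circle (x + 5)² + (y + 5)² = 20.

2x − y = −15 and x + 2y = −5

Write the tangent as mx − y + (1 − m·(−7)) = 0 and set its distance from the centre to 2√5:
(2m − (−6))² = 20(m² + 1)
2m² − 3m − 2 = 0, so m = 2 or m = −1/2.
With m = 2: 2x − y = −15. With m = −1/2: x + 2y = −5.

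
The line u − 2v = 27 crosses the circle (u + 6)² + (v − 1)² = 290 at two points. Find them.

Express v = (−27 + u)/2 and substitute into the circle:
5u² − 10u − 175 = 0  ⟹  u² − 2u − 35 = 0
u = 7 or u = −5, giving (7, −10) and (−5, −16).

(−5, −16) and (7, −10)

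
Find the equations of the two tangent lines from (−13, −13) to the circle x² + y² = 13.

Write the tangent as mx − y + (−13 − m·(−13)) = 0 and set its distance from the centre to √13:
[m·(13) − (13)]² = 13(m² + 1)
6m² − 13m + 6 = 0, so m = 3/2 or m = 2/3.
Through (−13, −13) these give 3x − 2y = −13 and 2x − 3y = 13.

3x − 2y = −13 and 2x − 3y = 13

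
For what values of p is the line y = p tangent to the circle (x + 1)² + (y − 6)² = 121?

p = −5 or p = 17

For a tangent, require d(centre, line) = r = 11.
|0·(−1) + 1·6 − p| / √1 = 11
|p − (6)| = 11, so p = 17 or p = −5.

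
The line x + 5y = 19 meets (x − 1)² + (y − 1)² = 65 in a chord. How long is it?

3√26

From the line, y = (19 − x)/5. Substituting:
26x² − 78x − 1404 = 0  ⟹  x² − 3x − 54 = 0
x = 9 or x = −6, giving (9, 2) and (−6, 5).
Chord length = distance between (9, 2) and (−6, 5) = √234 = 3√26.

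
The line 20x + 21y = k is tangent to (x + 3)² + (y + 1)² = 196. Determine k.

For a tangent, require d(centre, line) = r = 14.
|20·(−3) + 21·(−1) − k| / √841 = 14
|k − (−81)| = 14·29, so k = 325 or k = −487.

k = −487 or k = 325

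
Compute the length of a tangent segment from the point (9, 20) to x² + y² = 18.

With centre O = (0, 0), |OP|² = 481 and r² = 18.
The tangent meets the radius at right angles, so tangent² = |PO|² − r² = 481 − 18 = 463.

√463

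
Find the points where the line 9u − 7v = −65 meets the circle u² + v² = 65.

Express v = (65 + 9u)/7 and substitute into the circle:
130u² + 1170u + 1040 = 0  ⟹  u² + 9u + 8 = 0
u = −1 or u = −8, giving (−1, 8) and (−8, −1).

(−8, −1) and (−1, 8)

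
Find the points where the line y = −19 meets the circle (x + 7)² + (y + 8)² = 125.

Substitute y = −19:
x² + 14x + 45 = 0
x = −5 or x = −9, giving (−5, −19) and (−9, −19).

(−9, −19) and (−5, −19)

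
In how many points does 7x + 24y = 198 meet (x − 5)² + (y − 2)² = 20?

Substituting the line into the circle gives 625x² − 7860x + 25380 = 0.
Discriminant = (−7860)² − 4·625·(25380) = −1670400 < 0.
No real roots: the line does not meet the circle.

0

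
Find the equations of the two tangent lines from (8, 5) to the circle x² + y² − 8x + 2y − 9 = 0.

Write the tangent as mx − y + (5 − m·(8)) = 0 and set its distance from the centre to √26:
[m·(−4) − (−6)]² = 26(m² + 1)
5m² + 24m − 5 = 0, so m = 1/5 or m = −5.
Through (8, 5) these give x − 5y = −17 and 5x + y = 45.

x − 5y = −17 and 5x + y = 45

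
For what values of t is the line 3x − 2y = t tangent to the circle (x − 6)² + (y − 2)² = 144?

t = 14 ± 12√13

The line touches the circle iff its distance from (6, 2) is 12:
|3·6 − 2·2 − t| / √13 = 12
|t − (14)| = 12√13.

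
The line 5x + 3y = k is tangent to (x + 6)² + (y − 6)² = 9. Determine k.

Tangency holds when the distance from the centre (−6, 6) to the line equals the radius 3:
|5·(−6) + 3·6 − k| / √34 = 3
|k − (−12)| = 3√34.

k = −12 ± 3√34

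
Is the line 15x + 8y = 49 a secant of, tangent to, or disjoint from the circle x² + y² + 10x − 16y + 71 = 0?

d² = (15·(−5) + 8·8 − (49))²/289 = 3600/289; r² = 18.
Since d² < r², the line cuts the circle twice.

secant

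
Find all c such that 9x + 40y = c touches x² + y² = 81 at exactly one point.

The line touches the circle iff its distance from (0, 0) is 9:
|9·0 + 40·0 − c| / √1681 = 9
|c| = 9·41, so c = 369 or c = −369.

c = −369 or c = 369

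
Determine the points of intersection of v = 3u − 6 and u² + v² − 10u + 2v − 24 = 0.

From the line, v = 3u − 6. Substituting:
10u² − 40u = 0  ⟹  u² − 4u = 0
u = 4 or u = 0, giving (4, 6) and (0, −6).

(0, −6) and (4, 6)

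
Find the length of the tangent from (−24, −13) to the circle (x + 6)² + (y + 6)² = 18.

Centre (−6, −6), r² = 18. |PO|² = (−18)² + (−7)² = 373.
The tangent meets the radius at right angles, so tangent² = |PO|² − r² = 373 − 18 = 355.

√355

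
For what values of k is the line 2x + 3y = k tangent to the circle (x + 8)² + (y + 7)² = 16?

k = −37 ± 4√13

Tangency holds when the distance from the centre (−8, −7) to the line equals the radius 4:
|2·(−8) + 3·(−7) − k| / √13 = 4
|k − (−37)| = 4√13.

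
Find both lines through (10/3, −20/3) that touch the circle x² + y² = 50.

x − y = 10 and x − 7y = 50

A line y − (−20/3) = m(x − (10/3)) is tangent when its distance from (0, 0) is 5√2:
[m·(−10/3) − (20/3)]² = 50(m² + 1)
7m² − 8m + 1 = 0, so m = 1 or m = 1/7.
Through (10/3, −20/3) these give x − y = 10 and x − 7y = 50.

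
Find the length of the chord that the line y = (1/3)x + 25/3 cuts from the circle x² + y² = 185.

From the line, y = (25 + x)/3. Substituting:
10x² + 50x − 1040 = 0  ⟹  x² + 5x − 104 = 0
x = 8 or x = −13, giving (8, 11) and (−13, 4).
|(8, 11) − (−13, 4)| = √((21)² + (7)²) = 7√10.

7√10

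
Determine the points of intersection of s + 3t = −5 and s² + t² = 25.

Substitute t = (−5 − s)/3:
10s² + 10s − 200 = 0  ⟹  s² + s − 20 = 0
s = 4 or s = −5, giving (4, −3) and (−5, 0).

(−5, 0) and (4, −3)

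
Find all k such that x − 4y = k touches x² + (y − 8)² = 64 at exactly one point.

k = −32 ± 8√17

The line touches the circle iff its distance from (0, 8) is 8:
|1·0 − 4·8 − k| / √17 = 8
|k − (−32)| = 8√17.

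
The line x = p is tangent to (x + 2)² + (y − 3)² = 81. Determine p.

The line touches the circle iff its distance from (−2, 3) is 9:
|1·(−2) + 0·3 − p| / √1 = 9
|p − (−2)| = 9, so p = 7 or p = −11.

p = −11 or p = 7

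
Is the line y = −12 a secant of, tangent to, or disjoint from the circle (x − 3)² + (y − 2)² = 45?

Substituting the line into the circle gives x² − 6x + 160 = 0.
Discriminant = (−6)² − 4·1·(160) = −604 < 0.
No real roots: the line does not meet the circle.

disjoint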